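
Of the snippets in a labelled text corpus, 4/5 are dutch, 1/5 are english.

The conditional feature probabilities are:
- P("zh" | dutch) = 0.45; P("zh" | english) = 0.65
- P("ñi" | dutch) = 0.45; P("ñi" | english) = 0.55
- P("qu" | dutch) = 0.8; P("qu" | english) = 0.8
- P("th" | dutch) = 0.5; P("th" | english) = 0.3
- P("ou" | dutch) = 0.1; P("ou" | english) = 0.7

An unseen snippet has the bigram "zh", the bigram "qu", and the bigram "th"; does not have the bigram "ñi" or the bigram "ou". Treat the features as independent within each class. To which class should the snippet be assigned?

dutch: 0.8 × 0.45 × (1−0.45) × 0.8 × 0.5 × (1−0.1) = 0.07128
english: 0.2 × 0.65 × (1−0.55) × 0.8 × 0.3 × (1−0.7) = 0.004212
Highest score → dutch.

dutch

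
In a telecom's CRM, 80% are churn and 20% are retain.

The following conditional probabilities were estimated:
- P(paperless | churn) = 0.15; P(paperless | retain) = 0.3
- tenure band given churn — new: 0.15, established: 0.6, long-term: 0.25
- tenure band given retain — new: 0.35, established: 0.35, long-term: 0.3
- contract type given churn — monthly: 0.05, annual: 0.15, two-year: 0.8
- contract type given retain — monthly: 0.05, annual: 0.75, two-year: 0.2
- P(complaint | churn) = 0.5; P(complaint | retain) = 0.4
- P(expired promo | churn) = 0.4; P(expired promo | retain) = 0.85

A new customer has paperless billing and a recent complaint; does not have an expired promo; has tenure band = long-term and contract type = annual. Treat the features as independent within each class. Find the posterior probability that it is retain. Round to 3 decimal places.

churn: 0.8 × 0.15 × 0.25 × 0.15 × 0.5 × (1−0.4) = 0.00135
retain: 0.2 × 0.3 × 0.3 × 0.75 × 0.4 × (1−0.85) = 0.00081
P(retain | x) = 0.00081 / 0.00216 ≈ 0.375

0.375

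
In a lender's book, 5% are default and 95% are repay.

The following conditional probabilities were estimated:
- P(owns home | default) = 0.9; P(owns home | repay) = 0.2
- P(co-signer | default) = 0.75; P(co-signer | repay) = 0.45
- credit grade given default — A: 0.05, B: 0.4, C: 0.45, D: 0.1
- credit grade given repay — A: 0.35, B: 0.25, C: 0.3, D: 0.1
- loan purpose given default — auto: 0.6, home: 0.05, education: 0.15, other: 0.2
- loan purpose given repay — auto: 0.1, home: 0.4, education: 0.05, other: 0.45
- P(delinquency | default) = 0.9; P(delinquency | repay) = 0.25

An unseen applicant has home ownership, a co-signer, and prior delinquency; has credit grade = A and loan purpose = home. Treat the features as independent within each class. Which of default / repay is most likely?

default: 0.05 × 0.9 × 0.75 × 0.05 × 0.05 × 0.9 = 0.0000759375
repay: 0.95 × 0.2 × 0.45 × 0.35 × 0.4 × 0.25 = 0.0029925
Highest score → repay.

repay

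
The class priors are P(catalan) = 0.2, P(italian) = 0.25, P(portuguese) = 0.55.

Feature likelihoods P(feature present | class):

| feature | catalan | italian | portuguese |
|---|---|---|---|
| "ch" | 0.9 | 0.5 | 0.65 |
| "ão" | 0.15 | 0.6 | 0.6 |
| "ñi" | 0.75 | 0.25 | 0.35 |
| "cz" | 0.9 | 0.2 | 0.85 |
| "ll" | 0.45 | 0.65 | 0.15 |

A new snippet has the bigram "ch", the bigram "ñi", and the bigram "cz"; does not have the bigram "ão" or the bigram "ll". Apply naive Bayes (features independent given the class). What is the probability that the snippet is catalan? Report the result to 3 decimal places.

catalan: 0.2 × 0.9 × (1−0.15) × 0.75 × 0.9 × (1−0.45) = 0.05680125
italian: 0.25 × 0.5 × (1−0.6) × 0.25 × 0.2 × (1−0.65) = 0.000875
portuguese: 0.55 × 0.65 × (1−0.6) × 0.35 × 0.85 × (1−0.15) = 0.036161125
P(catalan | x) = 0.05680125 / 0.093837375 ≈ 0.605

0.605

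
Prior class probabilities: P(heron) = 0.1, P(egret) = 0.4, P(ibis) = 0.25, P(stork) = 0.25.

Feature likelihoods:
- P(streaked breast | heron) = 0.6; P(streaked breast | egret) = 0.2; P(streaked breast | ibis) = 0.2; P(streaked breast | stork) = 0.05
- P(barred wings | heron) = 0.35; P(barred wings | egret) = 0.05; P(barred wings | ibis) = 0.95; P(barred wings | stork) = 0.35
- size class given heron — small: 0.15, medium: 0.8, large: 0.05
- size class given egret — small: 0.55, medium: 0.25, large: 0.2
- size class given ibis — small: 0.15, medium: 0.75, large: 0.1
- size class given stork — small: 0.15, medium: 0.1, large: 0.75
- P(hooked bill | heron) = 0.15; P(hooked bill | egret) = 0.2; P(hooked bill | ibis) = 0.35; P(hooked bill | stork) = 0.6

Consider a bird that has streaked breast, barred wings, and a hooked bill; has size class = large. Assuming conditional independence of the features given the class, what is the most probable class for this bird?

stork

heron: 0.1 × 0.6 × 0.35 × 0.05 × 0.15 = 0.0001575
egret: 0.4 × 0.2 × 0.05 × 0.2 × 0.2 = 0.00016
ibis: 0.25 × 0.2 × 0.95 × 0.1 × 0.35 = 0.0016625
stork: 0.25 × 0.05 × 0.35 × 0.75 × 0.6 = 0.00196875
Highest score → stork.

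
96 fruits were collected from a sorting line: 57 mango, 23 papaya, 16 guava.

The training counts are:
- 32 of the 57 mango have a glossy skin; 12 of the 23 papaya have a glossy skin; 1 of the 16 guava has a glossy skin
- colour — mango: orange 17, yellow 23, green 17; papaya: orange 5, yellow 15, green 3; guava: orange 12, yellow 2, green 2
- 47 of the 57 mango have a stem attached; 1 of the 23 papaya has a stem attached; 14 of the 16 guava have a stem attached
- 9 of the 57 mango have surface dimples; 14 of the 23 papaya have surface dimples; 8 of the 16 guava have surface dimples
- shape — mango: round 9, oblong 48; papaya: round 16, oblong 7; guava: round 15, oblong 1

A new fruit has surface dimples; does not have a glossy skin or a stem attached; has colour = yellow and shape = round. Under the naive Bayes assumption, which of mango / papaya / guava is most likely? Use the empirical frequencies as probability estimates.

papaya

mango: (57/96) × (25/57) × (23/57) × (10/57) × (9/57) × (9/57) ≈ 0.000459602
papaya: (23/96) × (11/23) × (15/23) × (22/23) × (14/23) × (16/23) ≈ 0.0302672
guava: (16/96) × (15/16) × (2/16) × (2/16) × (8/16) × (15/16) = 0.0011444091796875
Highest score → papaya.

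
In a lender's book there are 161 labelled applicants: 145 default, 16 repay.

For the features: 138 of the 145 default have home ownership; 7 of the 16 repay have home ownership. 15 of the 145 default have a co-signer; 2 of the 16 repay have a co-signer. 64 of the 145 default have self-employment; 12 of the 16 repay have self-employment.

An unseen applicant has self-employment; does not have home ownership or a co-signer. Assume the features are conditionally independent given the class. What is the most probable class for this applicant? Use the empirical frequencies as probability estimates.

repay

default: (145/161) × (7/145) × (130/145) × (64/145) ≈ 0.0172052
repay: (16/161) × (9/16) × (14/16) × (12/16) ≈ 0.0366848
Highest score → repay.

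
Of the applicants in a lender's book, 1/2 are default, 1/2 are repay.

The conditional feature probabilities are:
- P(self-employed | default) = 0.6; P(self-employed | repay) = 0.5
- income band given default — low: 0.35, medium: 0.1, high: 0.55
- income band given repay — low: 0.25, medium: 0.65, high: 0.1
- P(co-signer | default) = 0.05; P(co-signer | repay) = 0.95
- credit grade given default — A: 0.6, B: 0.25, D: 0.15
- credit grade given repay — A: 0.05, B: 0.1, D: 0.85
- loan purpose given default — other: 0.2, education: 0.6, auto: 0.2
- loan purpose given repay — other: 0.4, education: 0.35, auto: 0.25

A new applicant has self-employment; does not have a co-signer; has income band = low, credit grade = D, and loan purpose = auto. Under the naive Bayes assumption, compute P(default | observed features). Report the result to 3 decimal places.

default: 0.5 × 0.6 × 0.35 × (1−0.05) × 0.15 × 0.2 = 0.0029925
repay: 0.5 × 0.5 × 0.25 × (1−0.95) × 0.85 × 0.25 = 0.0006640625
P(default | x) = 0.0029925 / 0.0036565625 ≈ 0.818

0.818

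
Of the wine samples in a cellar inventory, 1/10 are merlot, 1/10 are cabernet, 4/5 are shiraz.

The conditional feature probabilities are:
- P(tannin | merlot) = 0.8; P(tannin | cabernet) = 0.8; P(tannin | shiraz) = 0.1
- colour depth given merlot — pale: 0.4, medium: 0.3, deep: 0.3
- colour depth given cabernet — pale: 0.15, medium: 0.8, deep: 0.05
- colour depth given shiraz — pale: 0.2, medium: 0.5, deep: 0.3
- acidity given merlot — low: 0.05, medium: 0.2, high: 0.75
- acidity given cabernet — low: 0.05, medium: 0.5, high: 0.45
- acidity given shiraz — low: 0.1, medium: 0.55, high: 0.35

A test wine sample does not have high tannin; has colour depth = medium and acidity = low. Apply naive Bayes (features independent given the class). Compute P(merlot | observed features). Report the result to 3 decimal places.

0.008

merlot: 0.1 × (1−0.8) × 0.3 × 0.05 = 0.0003
cabernet: 0.1 × (1−0.8) × 0.8 × 0.05 = 0.0008
shiraz: 0.8 × (1−0.1) × 0.5 × 0.1 = 0.036
P(merlot | x) = 0.0003 / 0.0371 ≈ 0.008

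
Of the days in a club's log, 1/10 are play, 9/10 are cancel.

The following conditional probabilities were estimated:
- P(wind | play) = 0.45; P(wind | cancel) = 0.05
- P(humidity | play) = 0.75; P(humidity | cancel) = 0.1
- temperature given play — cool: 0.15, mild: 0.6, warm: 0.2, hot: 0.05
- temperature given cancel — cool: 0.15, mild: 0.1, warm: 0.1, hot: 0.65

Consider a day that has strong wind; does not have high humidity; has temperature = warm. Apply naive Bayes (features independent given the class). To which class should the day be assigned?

play: 0.1 × 0.45 × (1−0.75) × 0.2 = 0.00225
cancel: 0.9 × 0.05 × (1−0.1) × 0.1 = 0.00405
Highest score → cancel.

cancel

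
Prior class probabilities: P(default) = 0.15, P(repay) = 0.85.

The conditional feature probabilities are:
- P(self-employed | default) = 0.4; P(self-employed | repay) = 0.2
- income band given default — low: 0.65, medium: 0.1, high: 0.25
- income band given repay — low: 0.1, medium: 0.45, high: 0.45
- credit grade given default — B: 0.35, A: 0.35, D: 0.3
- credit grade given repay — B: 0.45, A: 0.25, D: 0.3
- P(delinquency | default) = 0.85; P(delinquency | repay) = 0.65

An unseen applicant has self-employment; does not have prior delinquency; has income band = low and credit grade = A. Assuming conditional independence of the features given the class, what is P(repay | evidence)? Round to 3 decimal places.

default: 0.15 × 0.4 × 0.65 × 0.35 × (1−0.85) = 0.0020475
repay: 0.85 × 0.2 × 0.1 × 0.25 × (1−0.65) = 0.0014875
P(repay | x) = 0.0014875 / 0.003535 ≈ 0.421

0.421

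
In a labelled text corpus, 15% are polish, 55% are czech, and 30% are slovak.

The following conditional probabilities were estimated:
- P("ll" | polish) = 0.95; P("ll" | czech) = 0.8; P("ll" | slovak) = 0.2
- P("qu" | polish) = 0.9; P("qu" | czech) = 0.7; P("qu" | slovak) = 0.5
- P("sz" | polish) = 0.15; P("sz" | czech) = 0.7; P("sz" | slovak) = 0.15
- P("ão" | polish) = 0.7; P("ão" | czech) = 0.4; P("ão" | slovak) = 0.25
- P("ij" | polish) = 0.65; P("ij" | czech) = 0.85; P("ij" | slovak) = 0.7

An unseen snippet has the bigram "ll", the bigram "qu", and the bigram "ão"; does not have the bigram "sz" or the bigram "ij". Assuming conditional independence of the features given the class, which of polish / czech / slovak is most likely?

polish

polish: 0.15 × 0.95 × 0.9 × (1−0.15) × 0.7 × (1−0.65) = 0.0267080625
czech: 0.55 × 0.8 × 0.7 × (1−0.7) × 0.4 × (1−0.85) = 0.005544
slovak: 0.3 × 0.2 × 0.5 × (1−0.15) × 0.25 × (1−0.7) = 0.0019125
Highest score → polish.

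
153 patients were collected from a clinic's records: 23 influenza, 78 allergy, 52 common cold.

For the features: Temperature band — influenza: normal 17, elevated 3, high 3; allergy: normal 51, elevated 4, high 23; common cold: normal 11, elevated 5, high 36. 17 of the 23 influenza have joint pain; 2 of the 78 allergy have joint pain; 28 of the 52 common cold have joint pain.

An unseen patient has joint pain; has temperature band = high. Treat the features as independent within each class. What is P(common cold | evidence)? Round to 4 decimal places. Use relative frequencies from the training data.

0.8735

influenza: (23/153) × (3/23) × (17/23) ≈ 0.0144928
allergy: (78/153) × (23/78) × (2/78) ≈ 0.00385453
common cold: (52/153) × (36/52) × (28/52) ≈ 0.126697
P(common cold | x) = 0.126697 / 0.14504433 ≈ 0.8735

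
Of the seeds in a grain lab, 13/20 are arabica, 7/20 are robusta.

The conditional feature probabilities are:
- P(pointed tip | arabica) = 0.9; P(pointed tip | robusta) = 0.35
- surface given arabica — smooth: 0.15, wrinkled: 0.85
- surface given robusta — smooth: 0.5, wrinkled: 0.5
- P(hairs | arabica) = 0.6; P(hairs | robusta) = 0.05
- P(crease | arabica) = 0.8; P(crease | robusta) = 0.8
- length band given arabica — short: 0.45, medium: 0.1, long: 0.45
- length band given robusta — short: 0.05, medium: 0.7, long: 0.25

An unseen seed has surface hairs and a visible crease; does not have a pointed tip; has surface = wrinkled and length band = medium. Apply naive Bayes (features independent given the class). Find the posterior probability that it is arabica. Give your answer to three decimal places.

arabica: 0.65 × (1−0.9) × 0.85 × 0.6 × 0.8 × 0.1 = 0.002652
robusta: 0.35 × (1−0.35) × 0.5 × 0.05 × 0.8 × 0.7 = 0.003185
P(arabica | x) = 0.002652 / 0.005837 ≈ 0.454

0.454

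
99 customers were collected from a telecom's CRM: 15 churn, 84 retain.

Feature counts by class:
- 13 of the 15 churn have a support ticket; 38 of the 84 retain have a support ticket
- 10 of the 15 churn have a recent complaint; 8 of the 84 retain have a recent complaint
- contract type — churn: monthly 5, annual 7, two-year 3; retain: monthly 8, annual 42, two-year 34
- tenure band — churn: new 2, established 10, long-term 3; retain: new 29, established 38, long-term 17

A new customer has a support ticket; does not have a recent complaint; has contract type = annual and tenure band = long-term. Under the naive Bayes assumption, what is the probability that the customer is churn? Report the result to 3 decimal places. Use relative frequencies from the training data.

0.104

churn: (15/99) × (13/15) × (5/15) × (7/15) × (3/15) ≈ 0.0040853
retain: (84/99) × (38/84) × (76/84) × (42/84) × (17/84) ≈ 0.0351417
P(churn | x) = 0.0040853 / 0.039227 ≈ 0.104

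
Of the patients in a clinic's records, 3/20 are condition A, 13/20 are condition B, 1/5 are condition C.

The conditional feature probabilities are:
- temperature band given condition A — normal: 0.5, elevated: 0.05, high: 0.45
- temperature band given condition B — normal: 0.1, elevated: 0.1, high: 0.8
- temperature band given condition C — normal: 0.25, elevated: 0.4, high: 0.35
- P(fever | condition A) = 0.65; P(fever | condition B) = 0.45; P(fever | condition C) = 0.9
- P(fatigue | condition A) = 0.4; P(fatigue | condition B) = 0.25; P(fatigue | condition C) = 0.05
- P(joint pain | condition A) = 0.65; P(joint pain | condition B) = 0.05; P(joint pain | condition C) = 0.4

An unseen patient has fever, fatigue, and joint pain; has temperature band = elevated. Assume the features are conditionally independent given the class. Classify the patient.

condition C

condition A: 0.15 × 0.05 × 0.65 × 0.4 × 0.65 = 0.0012675
condition B: 0.65 × 0.1 × 0.45 × 0.25 × 0.05 = 0.000365625
condition C: 0.2 × 0.4 × 0.9 × 0.05 × 0.4 = 0.00144
Highest score → condition C.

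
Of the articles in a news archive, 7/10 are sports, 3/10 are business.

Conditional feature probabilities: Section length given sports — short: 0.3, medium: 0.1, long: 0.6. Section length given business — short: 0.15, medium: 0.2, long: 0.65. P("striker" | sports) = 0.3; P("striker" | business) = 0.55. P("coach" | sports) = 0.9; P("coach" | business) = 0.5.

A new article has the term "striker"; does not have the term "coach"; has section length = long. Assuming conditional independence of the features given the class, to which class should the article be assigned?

business

sports: 0.7 × 0.6 × 0.3 × (1−0.9) = 0.0126
business: 0.3 × 0.65 × 0.55 × (1−0.5) = 0.053625
Highest score → business.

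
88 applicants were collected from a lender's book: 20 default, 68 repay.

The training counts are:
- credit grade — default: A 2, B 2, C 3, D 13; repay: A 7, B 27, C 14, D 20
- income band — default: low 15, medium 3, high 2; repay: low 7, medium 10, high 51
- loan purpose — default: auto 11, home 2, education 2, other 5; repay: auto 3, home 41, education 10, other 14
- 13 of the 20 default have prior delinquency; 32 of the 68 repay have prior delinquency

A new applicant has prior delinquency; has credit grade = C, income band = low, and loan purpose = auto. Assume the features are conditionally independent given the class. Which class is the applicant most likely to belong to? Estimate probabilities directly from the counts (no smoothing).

default

default: (20/88) × (3/20) × (15/20) × (11/20) × (13/20) = 0.009140625
repay: (68/88) × (14/68) × (7/68) × (3/68) × (32/68) ≈ 0.000340007
Highest score → default.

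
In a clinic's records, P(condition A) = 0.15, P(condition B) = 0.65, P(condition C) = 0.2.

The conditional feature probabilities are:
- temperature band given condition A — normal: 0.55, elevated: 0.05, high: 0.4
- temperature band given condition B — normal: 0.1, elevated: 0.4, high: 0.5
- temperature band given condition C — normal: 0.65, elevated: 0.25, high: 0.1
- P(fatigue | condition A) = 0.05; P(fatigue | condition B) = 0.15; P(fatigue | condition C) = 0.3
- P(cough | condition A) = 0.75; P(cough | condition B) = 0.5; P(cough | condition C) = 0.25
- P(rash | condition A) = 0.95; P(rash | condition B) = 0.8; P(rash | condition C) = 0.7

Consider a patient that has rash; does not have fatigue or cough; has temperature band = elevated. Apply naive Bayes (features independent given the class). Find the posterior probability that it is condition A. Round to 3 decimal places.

0.016

condition A: 0.15 × 0.05 × (1−0.05) × (1−0.75) × 0.95 = 0.0016921875
condition B: 0.65 × 0.4 × (1−0.15) × (1−0.5) × 0.8 = 0.0884
condition C: 0.2 × 0.25 × (1−0.3) × (1−0.25) × 0.7 = 0.018375
P(condition A | x) = 0.0016921875 / 0.1084671875 ≈ 0.016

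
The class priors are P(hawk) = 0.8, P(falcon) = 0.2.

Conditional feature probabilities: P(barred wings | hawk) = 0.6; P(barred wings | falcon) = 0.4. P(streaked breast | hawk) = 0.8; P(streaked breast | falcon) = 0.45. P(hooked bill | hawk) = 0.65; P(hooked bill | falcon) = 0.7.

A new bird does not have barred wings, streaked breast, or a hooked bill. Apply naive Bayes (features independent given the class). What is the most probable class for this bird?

hawk

hawk: 0.8 × (1−0.6) × (1−0.8) × (1−0.65) = 0.0224
falcon: 0.2 × (1−0.4) × (1−0.45) × (1−0.7) = 0.0198
Highest score → hawk.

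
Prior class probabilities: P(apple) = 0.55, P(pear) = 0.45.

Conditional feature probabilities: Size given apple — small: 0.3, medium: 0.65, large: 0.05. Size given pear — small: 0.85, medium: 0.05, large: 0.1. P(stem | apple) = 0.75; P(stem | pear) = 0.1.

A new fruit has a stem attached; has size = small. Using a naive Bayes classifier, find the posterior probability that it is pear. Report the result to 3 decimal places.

apple: 0.55 × 0.3 × 0.75 = 0.12375
pear: 0.45 × 0.85 × 0.1 = 0.03825
P(pear | x) = 0.03825 / 0.162 ≈ 0.236

0.236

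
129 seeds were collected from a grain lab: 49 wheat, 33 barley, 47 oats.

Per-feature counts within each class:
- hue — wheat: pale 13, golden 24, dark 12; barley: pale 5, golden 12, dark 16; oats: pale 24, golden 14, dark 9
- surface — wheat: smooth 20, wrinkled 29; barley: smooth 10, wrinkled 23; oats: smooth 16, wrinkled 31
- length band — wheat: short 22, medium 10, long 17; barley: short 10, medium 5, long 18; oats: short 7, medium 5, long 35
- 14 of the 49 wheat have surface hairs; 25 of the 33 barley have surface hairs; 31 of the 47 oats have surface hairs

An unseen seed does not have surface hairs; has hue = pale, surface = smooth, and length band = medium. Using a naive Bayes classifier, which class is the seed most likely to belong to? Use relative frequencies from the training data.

wheat

wheat: (49/129) × (13/49) × (20/49) × (10/49) × (35/49) ≈ 0.00599603
barley: (33/129) × (5/33) × (10/33) × (5/33) × (8/33) ≈ 0.000431418
oats: (47/129) × (24/47) × (16/47) × (5/47) × (16/47) ≈ 0.00229371
Highest score → wheat.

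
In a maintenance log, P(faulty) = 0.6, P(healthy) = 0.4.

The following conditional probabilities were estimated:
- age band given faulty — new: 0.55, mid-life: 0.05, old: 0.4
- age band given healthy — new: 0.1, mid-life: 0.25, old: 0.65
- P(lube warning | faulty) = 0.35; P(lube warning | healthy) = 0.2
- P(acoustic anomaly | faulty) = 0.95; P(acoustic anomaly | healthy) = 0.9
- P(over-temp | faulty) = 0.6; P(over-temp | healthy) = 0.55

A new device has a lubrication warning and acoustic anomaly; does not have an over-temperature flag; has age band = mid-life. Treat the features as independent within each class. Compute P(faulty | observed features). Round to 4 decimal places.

faulty: 0.6 × 0.05 × 0.35 × 0.95 × (1−0.6) = 0.00399
healthy: 0.4 × 0.25 × 0.2 × 0.9 × (1−0.55) = 0.0081
P(faulty | x) = 0.00399 / 0.01209 ≈ 0.3300

0.3300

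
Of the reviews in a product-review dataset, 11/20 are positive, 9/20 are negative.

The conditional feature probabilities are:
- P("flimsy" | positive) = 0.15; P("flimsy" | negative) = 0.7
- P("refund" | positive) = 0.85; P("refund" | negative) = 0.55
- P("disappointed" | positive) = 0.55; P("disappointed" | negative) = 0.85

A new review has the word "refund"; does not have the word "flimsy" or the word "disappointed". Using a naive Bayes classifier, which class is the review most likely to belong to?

positive

positive: 0.55 × (1−0.15) × 0.85 × (1−0.55) = 0.17881875
negative: 0.45 × (1−0.7) × 0.55 × (1−0.85) = 0.0111375
Highest score → positive.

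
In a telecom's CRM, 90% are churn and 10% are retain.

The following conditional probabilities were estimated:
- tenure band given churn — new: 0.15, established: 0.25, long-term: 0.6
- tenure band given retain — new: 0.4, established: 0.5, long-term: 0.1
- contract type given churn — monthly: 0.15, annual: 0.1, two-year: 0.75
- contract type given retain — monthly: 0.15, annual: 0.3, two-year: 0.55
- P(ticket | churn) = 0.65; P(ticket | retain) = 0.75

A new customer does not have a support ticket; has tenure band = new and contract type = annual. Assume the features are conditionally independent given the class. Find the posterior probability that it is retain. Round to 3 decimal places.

churn: 0.9 × 0.15 × 0.1 × (1−0.65) = 0.004725
retain: 0.1 × 0.4 × 0.3 × (1−0.75) = 0.003
P(retain | x) = 0.003 / 0.007725 ≈ 0.388

0.388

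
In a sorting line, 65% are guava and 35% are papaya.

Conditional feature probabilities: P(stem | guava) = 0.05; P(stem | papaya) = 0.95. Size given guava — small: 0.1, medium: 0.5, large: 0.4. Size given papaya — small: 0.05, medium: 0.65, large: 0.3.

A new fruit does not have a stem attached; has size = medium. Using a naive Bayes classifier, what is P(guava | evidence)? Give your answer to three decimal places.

guava: 0.65 × (1−0.05) × 0.5 = 0.30875
papaya: 0.35 × (1−0.95) × 0.65 = 0.011375
P(guava | x) = 0.30875 / 0.320125 ≈ 0.964

0.964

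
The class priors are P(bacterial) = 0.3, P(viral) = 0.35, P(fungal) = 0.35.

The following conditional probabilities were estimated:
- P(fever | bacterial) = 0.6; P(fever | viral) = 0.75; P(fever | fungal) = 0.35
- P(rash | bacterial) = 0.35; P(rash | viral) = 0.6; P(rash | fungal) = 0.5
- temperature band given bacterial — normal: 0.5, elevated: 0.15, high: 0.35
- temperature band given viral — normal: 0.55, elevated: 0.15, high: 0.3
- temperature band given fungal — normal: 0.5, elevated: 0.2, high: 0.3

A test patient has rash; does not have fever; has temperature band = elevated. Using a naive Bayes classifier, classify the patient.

bacterial: 0.3 × (1−0.6) × 0.35 × 0.15 = 0.0063
viral: 0.35 × (1−0.75) × 0.6 × 0.15 = 0.007875
fungal: 0.35 × (1−0.35) × 0.5 × 0.2 = 0.02275
Highest score → fungal.

fungal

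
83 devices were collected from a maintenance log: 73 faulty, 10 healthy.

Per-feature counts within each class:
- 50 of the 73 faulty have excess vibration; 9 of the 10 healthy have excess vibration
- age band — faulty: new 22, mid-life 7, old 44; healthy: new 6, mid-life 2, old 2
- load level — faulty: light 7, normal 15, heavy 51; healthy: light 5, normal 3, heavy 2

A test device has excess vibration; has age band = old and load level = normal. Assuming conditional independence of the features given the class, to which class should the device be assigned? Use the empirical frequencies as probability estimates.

faulty

faulty: (73/83) × (50/73) × (44/73) × (15/73) ≈ 0.0746088
healthy: (10/83) × (9/10) × (2/10) × (3/10) ≈ 0.00650602
Highest score → faulty.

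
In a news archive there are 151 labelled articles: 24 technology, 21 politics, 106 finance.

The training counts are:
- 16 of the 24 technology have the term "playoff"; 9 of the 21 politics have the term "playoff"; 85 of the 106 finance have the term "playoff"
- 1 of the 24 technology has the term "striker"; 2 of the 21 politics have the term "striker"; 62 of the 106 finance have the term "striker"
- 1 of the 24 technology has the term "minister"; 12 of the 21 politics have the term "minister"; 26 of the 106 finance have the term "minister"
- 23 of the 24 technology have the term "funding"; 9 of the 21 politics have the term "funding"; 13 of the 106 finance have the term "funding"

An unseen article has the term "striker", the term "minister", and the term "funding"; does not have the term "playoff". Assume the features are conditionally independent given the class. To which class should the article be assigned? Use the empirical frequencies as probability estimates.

finance

technology: (24/151) × (8/24) × (1/24) × (1/24) × (23/24) ≈ 0.0000881469
politics: (21/151) × (12/21) × (2/21) × (12/21) × (9/21) ≈ 0.00185353
finance: (106/151) × (21/106) × (62/106) × (26/106) × (13/106) ≈ 0.002447
Highest score → finance.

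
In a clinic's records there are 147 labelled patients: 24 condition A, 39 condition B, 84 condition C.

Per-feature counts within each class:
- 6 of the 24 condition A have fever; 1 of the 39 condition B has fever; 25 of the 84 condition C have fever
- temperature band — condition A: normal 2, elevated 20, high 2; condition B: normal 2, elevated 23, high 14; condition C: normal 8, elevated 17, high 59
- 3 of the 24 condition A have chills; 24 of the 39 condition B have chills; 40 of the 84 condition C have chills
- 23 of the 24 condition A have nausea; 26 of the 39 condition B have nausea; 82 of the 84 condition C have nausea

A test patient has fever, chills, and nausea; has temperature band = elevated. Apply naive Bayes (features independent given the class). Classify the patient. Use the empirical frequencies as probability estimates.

condition C

condition A: (24/147) × (6/24) × (20/24) × (3/24) × (23/24) ≈ 0.00407455
condition B: (39/147) × (1/39) × (23/39) × (24/39) × (26/39) ≈ 0.00164589
condition C: (84/147) × (25/84) × (17/84) × (40/84) × (82/84) ≈ 0.0159995
Highest score → condition C.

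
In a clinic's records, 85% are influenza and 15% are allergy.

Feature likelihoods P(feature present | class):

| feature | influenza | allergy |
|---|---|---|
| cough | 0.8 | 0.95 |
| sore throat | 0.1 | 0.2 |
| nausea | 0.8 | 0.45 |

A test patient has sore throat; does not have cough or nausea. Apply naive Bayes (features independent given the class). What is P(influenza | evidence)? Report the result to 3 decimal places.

0.805

influenza: 0.85 × (1−0.8) × 0.1 × (1−0.8) = 0.0034
allergy: 0.15 × (1−0.95) × 0.2 × (1−0.45) = 0.000825
P(influenza | x) = 0.0034 / 0.004225 ≈ 0.805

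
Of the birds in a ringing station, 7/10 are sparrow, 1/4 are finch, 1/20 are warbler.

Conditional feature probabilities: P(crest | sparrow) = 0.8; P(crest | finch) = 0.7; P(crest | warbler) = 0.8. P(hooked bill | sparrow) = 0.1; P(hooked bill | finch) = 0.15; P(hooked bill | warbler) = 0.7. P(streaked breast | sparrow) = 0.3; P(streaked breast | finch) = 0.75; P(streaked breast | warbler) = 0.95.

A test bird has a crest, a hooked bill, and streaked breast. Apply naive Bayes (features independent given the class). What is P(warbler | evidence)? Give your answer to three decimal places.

sparrow: 0.7 × 0.8 × 0.1 × 0.3 = 0.0168
finch: 0.25 × 0.7 × 0.15 × 0.75 = 0.0196875
warbler: 0.05 × 0.8 × 0.7 × 0.95 = 0.0266
P(warbler | x) = 0.0266 / 0.0630875 ≈ 0.422

0.422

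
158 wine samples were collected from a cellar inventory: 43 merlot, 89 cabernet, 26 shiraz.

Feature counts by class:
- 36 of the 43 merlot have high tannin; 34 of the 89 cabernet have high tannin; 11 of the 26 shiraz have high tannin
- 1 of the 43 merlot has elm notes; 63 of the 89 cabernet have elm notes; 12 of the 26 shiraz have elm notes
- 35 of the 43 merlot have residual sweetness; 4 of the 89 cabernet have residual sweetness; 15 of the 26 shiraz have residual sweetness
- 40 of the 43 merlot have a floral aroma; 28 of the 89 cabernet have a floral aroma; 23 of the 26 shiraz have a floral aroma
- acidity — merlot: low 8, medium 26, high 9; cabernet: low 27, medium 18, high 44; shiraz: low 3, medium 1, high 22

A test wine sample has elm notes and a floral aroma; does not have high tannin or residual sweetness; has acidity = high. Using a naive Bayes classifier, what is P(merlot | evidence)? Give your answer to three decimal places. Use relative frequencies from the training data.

0.001

merlot: (43/158) × (7/43) × (1/43) × (8/43) × (40/43) × (9/43) ≈ 0.0000373215
cabernet: (89/158) × (55/89) × (63/89) × (85/89) × (28/89) × (44/89) ≈ 0.0366029
shiraz: (26/158) × (15/26) × (12/26) × (11/26) × (23/26) × (22/26) ≈ 0.013876
P(merlot | x) = 0.0000373215 / 0.0505162215 ≈ 0.001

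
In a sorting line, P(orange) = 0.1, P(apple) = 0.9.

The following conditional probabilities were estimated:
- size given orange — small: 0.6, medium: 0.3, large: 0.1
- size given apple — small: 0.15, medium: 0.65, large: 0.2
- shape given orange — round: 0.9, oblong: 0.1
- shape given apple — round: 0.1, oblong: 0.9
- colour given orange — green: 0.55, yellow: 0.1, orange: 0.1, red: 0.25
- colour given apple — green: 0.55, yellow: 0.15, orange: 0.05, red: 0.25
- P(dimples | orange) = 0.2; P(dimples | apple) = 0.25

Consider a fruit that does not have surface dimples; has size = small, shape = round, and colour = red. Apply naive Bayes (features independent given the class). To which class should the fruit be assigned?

orange: 0.1 × 0.6 × 0.9 × 0.25 × (1−0.2) = 0.0108
apple: 0.9 × 0.15 × 0.1 × 0.25 × (1−0.25) = 0.00253125
Highest score → orange.

orange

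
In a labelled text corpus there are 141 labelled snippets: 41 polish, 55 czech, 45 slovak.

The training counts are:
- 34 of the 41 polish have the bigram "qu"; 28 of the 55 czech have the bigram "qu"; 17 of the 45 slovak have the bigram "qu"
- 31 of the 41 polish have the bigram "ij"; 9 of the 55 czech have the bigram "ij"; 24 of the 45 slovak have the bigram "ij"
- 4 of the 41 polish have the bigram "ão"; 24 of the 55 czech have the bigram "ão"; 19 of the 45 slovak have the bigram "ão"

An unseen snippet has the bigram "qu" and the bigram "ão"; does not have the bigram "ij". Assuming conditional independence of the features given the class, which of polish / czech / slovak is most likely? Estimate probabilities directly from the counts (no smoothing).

czech

polish: (41/141) × (34/41) × (10/41) × (4/41) ≈ 0.00573789
czech: (55/141) × (28/55) × (46/55) × (24/55) ≈ 0.0724741
slovak: (45/141) × (17/45) × (21/45) × (19/45) ≈ 0.0237562
Highest score → czech.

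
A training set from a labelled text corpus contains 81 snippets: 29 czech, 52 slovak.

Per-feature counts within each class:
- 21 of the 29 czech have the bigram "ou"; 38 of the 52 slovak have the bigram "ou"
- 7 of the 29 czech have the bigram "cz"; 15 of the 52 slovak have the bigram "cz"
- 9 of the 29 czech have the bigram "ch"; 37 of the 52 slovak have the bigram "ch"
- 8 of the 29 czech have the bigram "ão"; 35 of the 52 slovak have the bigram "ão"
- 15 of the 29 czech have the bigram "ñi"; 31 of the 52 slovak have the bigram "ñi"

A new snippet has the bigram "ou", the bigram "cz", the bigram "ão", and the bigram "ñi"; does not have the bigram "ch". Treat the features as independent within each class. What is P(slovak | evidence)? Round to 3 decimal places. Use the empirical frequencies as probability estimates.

czech: (29/81) × (21/29) × (7/29) × (20/29) × (8/29) × (15/29) ≈ 0.00615817
slovak: (52/81) × (38/52) × (15/52) × (15/52) × (35/52) × (31/52) ≈ 0.0156638
P(slovak | x) = 0.0156638 / 0.02182197 ≈ 0.718

0.718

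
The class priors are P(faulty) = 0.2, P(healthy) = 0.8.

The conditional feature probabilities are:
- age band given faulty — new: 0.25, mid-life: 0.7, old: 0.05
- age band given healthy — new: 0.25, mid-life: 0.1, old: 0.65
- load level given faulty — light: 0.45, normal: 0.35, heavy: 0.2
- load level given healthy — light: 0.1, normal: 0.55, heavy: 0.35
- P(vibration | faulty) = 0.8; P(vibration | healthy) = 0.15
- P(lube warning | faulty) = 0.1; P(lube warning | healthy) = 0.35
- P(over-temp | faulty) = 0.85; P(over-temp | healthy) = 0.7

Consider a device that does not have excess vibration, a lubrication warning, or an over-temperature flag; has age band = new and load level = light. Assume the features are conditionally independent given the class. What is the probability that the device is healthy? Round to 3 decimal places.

0.845

faulty: 0.2 × 0.25 × 0.45 × (1−0.8) × (1−0.1) × (1−0.85) = 0.0006075
healthy: 0.8 × 0.25 × 0.1 × (1−0.15) × (1−0.35) × (1−0.7) = 0.003315
P(healthy | x) = 0.003315 / 0.0039225 ≈ 0.845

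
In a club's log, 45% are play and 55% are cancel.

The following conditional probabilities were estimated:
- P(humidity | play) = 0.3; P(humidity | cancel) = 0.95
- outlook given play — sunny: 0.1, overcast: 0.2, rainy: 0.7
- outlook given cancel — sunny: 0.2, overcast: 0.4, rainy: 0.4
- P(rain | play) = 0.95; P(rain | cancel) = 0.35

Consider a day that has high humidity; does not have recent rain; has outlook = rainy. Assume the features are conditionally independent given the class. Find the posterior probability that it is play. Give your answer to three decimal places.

0.034

play: 0.45 × 0.3 × 0.7 × (1−0.95) = 0.004725
cancel: 0.55 × 0.95 × 0.4 × (1−0.35) = 0.13585
P(play | x) = 0.004725 / 0.140575 ≈ 0.034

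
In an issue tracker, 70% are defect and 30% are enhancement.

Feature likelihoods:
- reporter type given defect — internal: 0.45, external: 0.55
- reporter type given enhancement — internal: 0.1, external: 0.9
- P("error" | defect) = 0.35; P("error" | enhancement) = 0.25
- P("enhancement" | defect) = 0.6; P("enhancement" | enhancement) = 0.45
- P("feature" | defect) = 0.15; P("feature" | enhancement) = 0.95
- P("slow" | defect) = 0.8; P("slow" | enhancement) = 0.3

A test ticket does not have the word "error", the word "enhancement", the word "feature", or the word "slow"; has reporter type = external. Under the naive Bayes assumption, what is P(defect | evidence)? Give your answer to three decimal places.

defect: 0.7 × 0.55 × (1−0.35) × (1−0.6) × (1−0.15) × (1−0.8) = 0.017017
enhancement: 0.3 × 0.9 × (1−0.25) × (1−0.45) × (1−0.95) × (1−0.3) = 0.003898125
P(defect | x) = 0.017017 / 0.020915125 ≈ 0.814

0.814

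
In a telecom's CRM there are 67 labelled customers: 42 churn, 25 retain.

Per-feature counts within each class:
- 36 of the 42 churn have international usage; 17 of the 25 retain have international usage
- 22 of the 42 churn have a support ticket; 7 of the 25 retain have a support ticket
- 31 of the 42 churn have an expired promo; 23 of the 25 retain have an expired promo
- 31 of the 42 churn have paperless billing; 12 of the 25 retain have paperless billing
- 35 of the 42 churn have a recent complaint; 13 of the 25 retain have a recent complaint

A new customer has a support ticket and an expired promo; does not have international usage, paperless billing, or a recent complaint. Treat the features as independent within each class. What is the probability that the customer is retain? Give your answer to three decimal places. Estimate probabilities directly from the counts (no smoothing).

0.836

churn: (42/67) × (6/42) × (22/42) × (31/42) × (11/42) × (7/42) ≈ 0.00151131
retain: (25/67) × (8/25) × (7/25) × (23/25) × (13/25) × (12/25) ≈ 0.00767725
P(retain | x) = 0.00767725 / 0.00918856 ≈ 0.836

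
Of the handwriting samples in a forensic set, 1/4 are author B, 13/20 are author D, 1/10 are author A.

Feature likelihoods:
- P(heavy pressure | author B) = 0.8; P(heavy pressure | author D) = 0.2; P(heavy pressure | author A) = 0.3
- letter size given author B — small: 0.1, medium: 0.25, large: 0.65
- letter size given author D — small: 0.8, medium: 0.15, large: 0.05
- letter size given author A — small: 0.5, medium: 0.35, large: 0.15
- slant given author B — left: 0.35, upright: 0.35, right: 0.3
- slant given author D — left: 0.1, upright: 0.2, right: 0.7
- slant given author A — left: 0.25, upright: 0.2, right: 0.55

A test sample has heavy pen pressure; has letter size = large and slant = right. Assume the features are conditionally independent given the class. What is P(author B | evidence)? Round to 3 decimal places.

0.847

author B: 0.25 × 0.8 × 0.65 × 0.3 = 0.039
author D: 0.65 × 0.2 × 0.05 × 0.7 = 0.00455
author A: 0.1 × 0.3 × 0.15 × 0.55 = 0.002475
P(author B | x) = 0.039 / 0.046025 ≈ 0.847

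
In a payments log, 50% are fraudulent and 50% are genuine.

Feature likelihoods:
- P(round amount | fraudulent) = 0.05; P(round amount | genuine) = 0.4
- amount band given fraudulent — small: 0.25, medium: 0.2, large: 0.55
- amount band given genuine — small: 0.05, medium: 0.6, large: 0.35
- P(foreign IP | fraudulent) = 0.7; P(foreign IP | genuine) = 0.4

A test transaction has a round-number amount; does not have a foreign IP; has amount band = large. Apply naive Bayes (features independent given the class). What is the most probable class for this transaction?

fraudulent: 0.5 × 0.05 × 0.55 × (1−0.7) = 0.004125
genuine: 0.5 × 0.4 × 0.35 × (1−0.4) = 0.042
Highest score → genuine.

genuine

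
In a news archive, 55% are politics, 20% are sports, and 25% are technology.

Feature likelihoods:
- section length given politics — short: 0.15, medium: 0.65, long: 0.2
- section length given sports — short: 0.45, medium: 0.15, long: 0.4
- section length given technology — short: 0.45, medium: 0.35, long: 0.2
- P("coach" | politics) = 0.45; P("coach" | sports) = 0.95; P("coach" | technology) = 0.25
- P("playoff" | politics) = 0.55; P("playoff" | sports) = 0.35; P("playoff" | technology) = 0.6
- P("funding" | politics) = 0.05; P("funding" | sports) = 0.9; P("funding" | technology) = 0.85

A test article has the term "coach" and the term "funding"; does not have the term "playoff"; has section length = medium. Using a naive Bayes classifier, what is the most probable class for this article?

politics: 0.55 × 0.65 × 0.45 × (1−0.55) × 0.05 = 0.0036196875
sports: 0.2 × 0.15 × 0.95 × (1−0.35) × 0.9 = 0.0166725
technology: 0.25 × 0.35 × 0.25 × (1−0.6) × 0.85 = 0.0074375
Highest score → sports.

sports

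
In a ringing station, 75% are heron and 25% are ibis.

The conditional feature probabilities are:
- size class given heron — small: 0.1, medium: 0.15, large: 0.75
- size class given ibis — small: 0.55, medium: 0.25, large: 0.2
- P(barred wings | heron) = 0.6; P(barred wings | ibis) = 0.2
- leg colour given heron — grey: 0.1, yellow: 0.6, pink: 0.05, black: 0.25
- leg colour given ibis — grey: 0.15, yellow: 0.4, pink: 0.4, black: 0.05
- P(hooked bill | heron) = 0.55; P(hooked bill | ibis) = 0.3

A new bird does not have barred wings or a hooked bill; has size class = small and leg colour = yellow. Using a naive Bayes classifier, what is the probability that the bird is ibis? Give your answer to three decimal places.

0.792

heron: 0.75 × 0.1 × (1−0.6) × 0.6 × (1−0.55) = 0.0081
ibis: 0.25 × 0.55 × (1−0.2) × 0.4 × (1−0.3) = 0.0308
P(ibis | x) = 0.0308 / 0.0389 ≈ 0.792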